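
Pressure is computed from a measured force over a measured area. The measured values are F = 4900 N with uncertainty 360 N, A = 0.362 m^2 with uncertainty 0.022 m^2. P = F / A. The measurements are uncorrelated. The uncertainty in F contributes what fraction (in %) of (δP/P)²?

(δP/P)² = (1·δF/F)² + (-1·δA/A)²
  F term: (1×0.0735)² = 0.00540
  A term: (-1×0.0608)² = 0.00369
Total = 0.00909. Share from F = 0.00540/0.00909 = 0.594.

59.4%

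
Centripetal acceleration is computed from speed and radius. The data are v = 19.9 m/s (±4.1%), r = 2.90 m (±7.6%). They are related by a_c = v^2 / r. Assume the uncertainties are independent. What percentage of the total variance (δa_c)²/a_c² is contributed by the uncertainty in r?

(δa_c/a_c)² = (2·δv/v)² + (-1·δr/r)²
  v term: (2×0.0410)² = 0.00672
  r term: (-1×0.0760)² = 0.00578
Total = 0.0125. Share from r = 0.00578/0.0125 = 0.462.

46.2%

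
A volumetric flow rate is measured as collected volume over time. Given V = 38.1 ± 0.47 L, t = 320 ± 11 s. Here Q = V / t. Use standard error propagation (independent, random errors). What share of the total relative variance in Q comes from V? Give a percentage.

(δQ/Q)² = (1·δV/V)² + (-1·δt/t)²
  V term: (1×0.0123)² = 0.000152
  t term: (-1×0.0344)² = 0.00118
Total = 0.00133. Share from V = 0.000152/0.00133 = 0.114.

11.4%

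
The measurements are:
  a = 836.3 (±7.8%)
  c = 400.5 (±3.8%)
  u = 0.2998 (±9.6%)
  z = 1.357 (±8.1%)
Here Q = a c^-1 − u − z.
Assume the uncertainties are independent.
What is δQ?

Let p = a·c^-1 = 2.088. δp/p = √((1·δa/a)² + (-1·δc/c)²) = √(0.00608 + 0.00144) = 0.0868, so δp = 0.181.
Q = p − u − z: δQ = √(δp² + δu² + δz²) = √(0.0328 + 0.000828 + 0.0121) = 0.214

0.214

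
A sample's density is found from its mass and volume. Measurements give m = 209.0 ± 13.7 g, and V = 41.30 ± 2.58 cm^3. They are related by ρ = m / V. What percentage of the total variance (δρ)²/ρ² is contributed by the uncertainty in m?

52.4%

(δρ/ρ)² = (1·δm/m)² + (-1·δV/V)²
  m term: (1×0.0656)² = 0.00430
  V term: (-1×0.0625)² = 0.00390
Total = 0.00820. Share from m = 0.00430/0.00820 = 0.524.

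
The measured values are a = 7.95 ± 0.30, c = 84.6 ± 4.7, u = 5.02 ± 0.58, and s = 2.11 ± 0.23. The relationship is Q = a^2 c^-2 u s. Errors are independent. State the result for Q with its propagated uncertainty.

0.0935 ± 0.0195

Each factor contributes (exponent × relative error)² to (δQ/Q)²:
  (2·δa/a)² = (2×0.0377)² = 0.00570;  (-2·δc/c)² = (-2×0.0556)² = 0.0123;  (1·δu/u)² = (1×0.116)² = 0.0133;  (1·δs/s)² = (1×0.109)² = 0.0119
δQ/Q = √(0.0433) = 0.208
Q = 0.0935, so δQ = 0.208 × 0.0935 = 0.0195.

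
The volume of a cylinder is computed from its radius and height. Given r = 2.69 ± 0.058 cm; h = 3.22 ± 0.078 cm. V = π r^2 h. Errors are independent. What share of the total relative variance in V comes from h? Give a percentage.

(δV/V)² = (2·δr/r)² + (1·δh/h)²
  r term: (2×0.0216)² = 0.00186
  h term: (1×0.0242)² = 0.000587
Total = 0.00245. Share from h = 0.000587/0.00245 = 0.240.

24.0%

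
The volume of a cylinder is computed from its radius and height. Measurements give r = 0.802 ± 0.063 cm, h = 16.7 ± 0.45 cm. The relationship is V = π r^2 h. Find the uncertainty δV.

5.38 cm^3

For a monomial V ∝ r^2, h, fractional errors add in quadrature:
  (2·δr/r)² = (2×0.0786)² = 0.0247;  (1·δh/h)² = (1×0.0269)² = 0.000726
δV/V = √(0.0254) = 0.159
V = 33.7 cm^3, so δV = 0.159 × 33.7 = 5.38 cm^3.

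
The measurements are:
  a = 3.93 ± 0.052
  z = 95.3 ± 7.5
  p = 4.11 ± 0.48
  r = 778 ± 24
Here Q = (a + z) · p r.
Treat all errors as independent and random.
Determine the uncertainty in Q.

Let u = a + z = 99.2. δu = √(δa² + δz²) = √(0.00270 + 56.2) = 7.50, so δu/u = 0.0756.
Q is then a monomial in u, p, r:
δQ/Q = √((δu/u)² + (1·δp/p)² + (1·δr/r)²) = √(0.00571 + 0.0136 + 0.000952) = 0.142
Q = 3.17e+05, so δQ = 0.142 × 3.17e+05 = 45200.

45200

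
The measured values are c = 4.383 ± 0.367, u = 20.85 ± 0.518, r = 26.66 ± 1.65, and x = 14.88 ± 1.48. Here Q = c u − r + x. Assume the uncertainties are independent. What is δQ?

Let p = c·u = 91.39. δp/p = √((1·δc/c)² + (1·δu/u)²) = √(0.00701 + 0.000617) = 0.0873, so δp = 7.98.
Q = p − r + x: δQ = √(δp² + δr² + δx²) = √(63.7 + 2.72 + 2.19) = 8.28

8.28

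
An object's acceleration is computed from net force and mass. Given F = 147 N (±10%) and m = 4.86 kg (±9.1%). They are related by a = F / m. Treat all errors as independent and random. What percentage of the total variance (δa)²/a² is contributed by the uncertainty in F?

(δa/a)² = (1·δF/F)² + (-1·δm/m)²
  F term: (1×0.100)² = 0.0100
  m term: (-1×0.0910)² = 0.00828
Total = 0.0183. Share from F = 0.0100/0.0183 = 0.547.

54.7%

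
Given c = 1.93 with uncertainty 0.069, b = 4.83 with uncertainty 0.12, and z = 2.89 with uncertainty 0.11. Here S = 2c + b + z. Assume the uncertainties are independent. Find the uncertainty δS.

S is a linear combination, so absolute uncertainties add in quadrature:
  (2·δc)² = 0.0190;  (δb)² = 0.0144;  (δz)² = 0.0121
δS = √(0.0455) = 0.213

0.213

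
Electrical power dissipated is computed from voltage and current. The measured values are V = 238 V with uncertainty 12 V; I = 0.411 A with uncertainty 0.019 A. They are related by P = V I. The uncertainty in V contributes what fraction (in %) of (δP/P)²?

54.3%

(δP/P)² = (1·δV/V)² + (1·δI/I)²
  V term: (1×0.0504)² = 0.00254
  I term: (1×0.0462)² = 0.00214
Total = 0.00468. Share from V = 0.00254/0.00468 = 0.543.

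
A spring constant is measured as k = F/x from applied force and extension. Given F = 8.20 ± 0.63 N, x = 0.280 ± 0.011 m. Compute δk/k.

Since k is a product/quotient, work with relative uncertainties:
  (1·δF/F)² = (1×0.0768)² = 0.00590;  (-1·δx/x)² = (-1×0.0393)² = 0.00154
δk/k = √(0.00745) = 0.0863

0.0863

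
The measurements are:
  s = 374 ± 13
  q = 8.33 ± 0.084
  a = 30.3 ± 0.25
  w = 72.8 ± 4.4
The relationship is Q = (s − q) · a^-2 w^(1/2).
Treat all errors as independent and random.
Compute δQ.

0.168

Let u = s − q = 366. δu = √(δs² + δq²) = √(169 + 0.00706) = 13.0, so δu/u = 0.0356.
Q is then a monomial in u, a, w:
δQ/Q = √((δu/u)² + (-2·δa/a)² + (½·δw/w)²) = √(0.00126 + 0.000272 + 0.000913) = 0.0495
Q = 3.40, so δQ = 0.0495 × 3.40 = 0.168.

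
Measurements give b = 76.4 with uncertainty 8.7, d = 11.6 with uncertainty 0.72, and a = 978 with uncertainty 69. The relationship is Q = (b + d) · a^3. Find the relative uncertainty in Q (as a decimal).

0.234

Let u = b + d = 88.0. δu = √(δb² + δd²) = √(75.7 + 0.518) = 8.73, so δu/u = 0.0992.
Q is then a monomial in u, a:
δQ/Q = √((δu/u)² + (3·δa/a)²) = √(0.00984 + 0.0448) = 0.234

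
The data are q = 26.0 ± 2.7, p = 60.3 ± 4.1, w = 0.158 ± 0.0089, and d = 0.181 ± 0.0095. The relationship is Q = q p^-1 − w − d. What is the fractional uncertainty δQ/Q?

Let h = q·p^-1 = 0.431. δh/h = √((1·δq/q)² + (-1·δp/p)²) = √(0.0108 + 0.00462) = 0.124, so δh = 0.0535.
Q = h − w − d: δQ = √(δh² + δw² + δd²) = √(0.00286 + 7.92e-05 + 9.02e-05) = 0.0551
Q = 0.0922, so δQ/Q = 0.0551/0.0922 = 0.598.

0.598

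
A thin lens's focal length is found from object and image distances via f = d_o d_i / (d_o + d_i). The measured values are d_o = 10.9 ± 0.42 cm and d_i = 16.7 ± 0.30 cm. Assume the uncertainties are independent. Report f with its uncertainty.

6.60 ± 0.161 cm

∂f/∂d_o = (d_i/(d_o+d_i))² = 0.366;  ∂f/∂d_i = (d_o/(d_o+d_i))² = 0.156
δf = √((∂f/∂d_o · δd_o)² + (∂f/∂d_i · δd_i)²) = √(0.0236 + 0.00219) = 0.161 cm
f = 6.60 cm.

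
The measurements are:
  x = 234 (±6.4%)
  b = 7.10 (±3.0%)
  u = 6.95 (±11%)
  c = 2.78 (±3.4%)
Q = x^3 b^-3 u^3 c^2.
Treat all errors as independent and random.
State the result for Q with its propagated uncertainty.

For a monomial Q ∝ x^3, b^-3, u^3, c^2, fractional errors add in quadrature:
  (3·δx/x)² = (3×0.0640)² = 0.0369;  (-3·δb/b)² = (-3×0.0300)² = 0.00810;  (3·δu/u)² = (3×0.110)² = 0.109;  (2·δc/c)² = (2×0.0340)² = 0.00462
δQ/Q = √(0.158) = 0.398
Q = 9.29e+07, so δQ = 0.398 × 9.29e+07 = 3.7e+07.

(9.29 ± 3.70) × 10^7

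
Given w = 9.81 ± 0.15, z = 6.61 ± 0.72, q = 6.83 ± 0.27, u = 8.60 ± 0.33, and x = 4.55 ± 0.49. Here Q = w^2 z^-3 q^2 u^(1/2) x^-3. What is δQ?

0.226

Since Q is a product/quotient, work with relative uncertainties:
  (2·δw/w)² = (2×0.0153)² = 0.000935;  (-3·δz/z)² = (-3×0.109)² = 0.107;  (2·δq/q)² = (2×0.0395)² = 0.00625;  (½·δu/u)² = (0.5×0.0384)² = 0.000368;  (-3·δx/x)² = (-3×0.108)² = 0.104
δQ/Q = √(0.219) = 0.468
Q = 0.484, so δQ = 0.468 × 0.484 = 0.226.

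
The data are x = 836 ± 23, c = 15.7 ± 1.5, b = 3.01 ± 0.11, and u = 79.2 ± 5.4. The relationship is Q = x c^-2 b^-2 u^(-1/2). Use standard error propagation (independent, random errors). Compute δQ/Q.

Q is a product of powers, so relative uncertainties combine in quadrature:
  (1·δx/x)² = (1×0.0275)² = 0.000757;  (-2·δc/c)² = (-2×0.0955)² = 0.0365;  (-2·δb/b)² = (-2×0.0365)² = 0.00534;  (−½·δu/u)² = (-0.5×0.0682)² = 0.00116
δQ/Q = √(0.0438) = 0.209

0.209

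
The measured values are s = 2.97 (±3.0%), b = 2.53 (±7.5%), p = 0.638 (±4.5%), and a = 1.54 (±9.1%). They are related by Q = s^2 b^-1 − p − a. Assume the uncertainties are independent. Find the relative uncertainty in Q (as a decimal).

0.278

Let w = s^2·b^-1 = 3.49. δw/w = √((2·δs/s)² + (-1·δb/b)²) = √(0.00360 + 0.00562) = 0.0960, so δw = 0.335.
Q = w − p − a: δQ = √(δw² + δp² + δa²) = √(0.112 + 0.000824 + 0.0196) = 0.364
Q = 1.31, so δQ/Q = 0.364/1.31 = 0.278.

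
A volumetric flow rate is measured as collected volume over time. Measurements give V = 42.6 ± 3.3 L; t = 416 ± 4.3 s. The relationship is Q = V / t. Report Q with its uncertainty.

0.102 ± 0.00800 L/s

Relative error in a monomial: (δQ/Q)² = Σ (nᵢ · δxᵢ/xᵢ)².
  (1·δV/V)² = (1×0.0775)² = 0.00600;  (-1·δt/t)² = (-1×0.0103)² = 0.000107
δQ/Q = √(0.00611) = 0.0782
Q = 0.102 L/s, so δQ = 0.0782 × 0.102 = 0.00800 L/s.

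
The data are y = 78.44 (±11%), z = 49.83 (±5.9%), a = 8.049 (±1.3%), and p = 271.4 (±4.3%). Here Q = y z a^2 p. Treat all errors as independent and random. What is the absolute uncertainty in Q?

9.25e+06

For a monomial Q ∝ y, z, a^2, p, fractional errors add in quadrature:
  (1·δy/y)² = (1×0.110)² = 0.0121;  (1·δz/z)² = (1×0.0590)² = 0.00348;  (2·δa/a)² = (2×0.0130)² = 0.000676;  (1·δp/p)² = (1×0.0430)² = 0.00185
δQ/Q = √(0.0181) = 0.135
Q = 6.873e+07, so δQ = 0.135 × 6.873e+07 = 9.25e+06.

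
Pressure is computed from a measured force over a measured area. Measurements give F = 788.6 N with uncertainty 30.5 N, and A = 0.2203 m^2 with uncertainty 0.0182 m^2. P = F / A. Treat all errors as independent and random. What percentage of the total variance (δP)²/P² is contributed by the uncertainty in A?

82.0%

(δP/P)² = (1·δF/F)² + (-1·δA/A)²
  F term: (1×0.0387)² = 0.00150
  A term: (-1×0.0826)² = 0.00683
Total = 0.00832. Share from A = 0.00683/0.00832 = 0.820.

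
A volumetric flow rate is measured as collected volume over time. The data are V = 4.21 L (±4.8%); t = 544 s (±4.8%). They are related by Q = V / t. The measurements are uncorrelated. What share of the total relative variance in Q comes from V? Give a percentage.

(δQ/Q)² = (1·δV/V)² + (-1·δt/t)²
  V term: (1×0.0480)² = 0.00230
  t term: (-1×0.0480)² = 0.00230
Total = 0.00461. Share from V = 0.00230/0.00461 = 0.500.

50.0%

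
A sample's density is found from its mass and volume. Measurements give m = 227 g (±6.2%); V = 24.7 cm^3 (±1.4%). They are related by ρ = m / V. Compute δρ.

0.584 g/cm^3

ρ is a product of powers, so relative uncertainties combine in quadrature:
  (1·δm/m)² = (1×0.0620)² = 0.00384;  (-1·δV/V)² = (-1×0.0140)² = 0.000196
δρ/ρ = √(0.00404) = 0.0636
ρ = 9.19 g/cm^3, so δρ = 0.0636 × 9.19 = 0.584 g/cm^3.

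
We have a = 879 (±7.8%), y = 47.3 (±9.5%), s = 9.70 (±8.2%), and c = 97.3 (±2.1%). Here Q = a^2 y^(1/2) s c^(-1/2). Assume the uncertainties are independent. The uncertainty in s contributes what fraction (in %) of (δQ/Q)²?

20.1%

(δQ/Q)² = (2·δa/a)² + (½·δy/y)² + (1·δs/s)² + (−½·δc/c)²
  a term: (2×0.0780)² = 0.0243
  y term: (0.5×0.0950)² = 0.00226
  s term: (1×0.0820)² = 0.00672
  c term: (-0.5×0.0210)² = 0.000110
Total = 0.0334. Share from s = 0.00672/0.0334 = 0.201.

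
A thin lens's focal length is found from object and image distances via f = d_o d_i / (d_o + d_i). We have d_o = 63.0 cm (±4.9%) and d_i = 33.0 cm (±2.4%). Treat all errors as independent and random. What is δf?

0.499 cm

∂f/∂d_o = (d_i/(d_o+d_i))² = 0.118;  ∂f/∂d_i = (d_o/(d_o+d_i))² = 0.431
δf = √((∂f/∂d_o · δd_o)² + (∂f/∂d_i · δd_i)²) = √(0.133 + 0.116) = 0.499 cm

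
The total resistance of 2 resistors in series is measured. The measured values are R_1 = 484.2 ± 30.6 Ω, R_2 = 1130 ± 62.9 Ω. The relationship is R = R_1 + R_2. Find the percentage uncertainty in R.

4.33%

Sums and differences: (δR)² = Σ (cᵢ δxᵢ)².
  (δR_1)² = 936;  (δR_2)² = 3960
δR = √(4890) = 69.9 Ω
R = 1614 Ω, so δR/R = 69.9/1614 = 0.0433.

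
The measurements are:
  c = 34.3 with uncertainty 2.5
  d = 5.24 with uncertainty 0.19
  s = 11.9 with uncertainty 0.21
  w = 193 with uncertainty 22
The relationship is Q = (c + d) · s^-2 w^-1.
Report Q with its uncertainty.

0.00145 ± 0.000195

Let u = c + d = 39.5. δu = √(δc² + δd²) = √(6.25 + 0.0361) = 2.51, so δu/u = 0.0634.
Q is then a monomial in u, s, w:
δQ/Q = √((δu/u)² + (-2·δs/s)² + (-1·δw/w)²) = √(0.00402 + 0.00125 + 0.0130) = 0.135
Q = 0.00145, so δQ = 0.135 × 0.00145 = 0.000195.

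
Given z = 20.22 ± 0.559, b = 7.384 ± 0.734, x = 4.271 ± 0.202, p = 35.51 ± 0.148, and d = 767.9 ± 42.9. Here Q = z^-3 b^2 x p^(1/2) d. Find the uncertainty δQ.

Q is a product of powers, so relative uncertainties combine in quadrature:
  (-3·δz/z)² = (-3×0.0276)² = 0.00688;  (2·δb/b)² = (2×0.0994)² = 0.0395;  (1·δx/x)² = (1×0.0473)² = 0.00224;  (½·δp/p)² = (0.5×0.00417)² = 4.34e-06;  (1·δd/d)² = (1×0.0559)² = 0.00312
δQ/Q = √(0.0518) = 0.228
Q = 128.9, so δQ = 0.228 × 128.9 = 29.3.

29.3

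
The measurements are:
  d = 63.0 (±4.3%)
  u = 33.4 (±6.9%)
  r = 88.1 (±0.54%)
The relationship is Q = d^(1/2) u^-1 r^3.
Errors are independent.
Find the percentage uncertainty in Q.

7.41%

Relative error in a monomial: (δQ/Q)² = Σ (nᵢ · δxᵢ/xᵢ)².
  (½·δd/d)² = (0.5×0.0430)² = 0.000462;  (-1·δu/u)² = (-1×0.0690)² = 0.00476;  (3·δr/r)² = (3×0.00540)² = 0.000262
δQ/Q = √(0.00549) = 0.0741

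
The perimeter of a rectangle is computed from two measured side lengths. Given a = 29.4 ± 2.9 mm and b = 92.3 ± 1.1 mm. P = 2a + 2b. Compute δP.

6.20 mm

P is a linear combination, so absolute uncertainties add in quadrature:
  (2·δa)² = 33.6;  (2·δb)² = 4.84
δP = √(38.5) = 6.20 mm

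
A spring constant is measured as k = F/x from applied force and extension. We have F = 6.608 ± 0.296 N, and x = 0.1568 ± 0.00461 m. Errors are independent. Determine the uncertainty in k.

2.26 N/m

Products/powers → add relative errors in quadrature, weighted by exponent:
  (1·δF/F)² = (1×0.0448)² = 0.00201;  (-1·δx/x)² = (-1×0.0294)² = 0.000864
δk/k = √(0.00287) = 0.0536
k = 42.14 N/m, so δk = 0.0536 × 42.14 = 2.26 N/m.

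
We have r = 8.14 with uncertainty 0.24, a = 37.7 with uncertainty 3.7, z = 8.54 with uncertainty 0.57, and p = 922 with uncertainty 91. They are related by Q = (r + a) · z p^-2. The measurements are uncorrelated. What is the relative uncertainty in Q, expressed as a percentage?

Let u = r + a = 45.8. δu = √(δr² + δa²) = √(0.0576 + 13.7) = 3.71, so δu/u = 0.0809.
Q is then a monomial in u, z, p:
δQ/Q = √((δu/u)² + (1·δz/z)² + (-2·δp/p)²) = √(0.00654 + 0.00445 + 0.0390) = 0.224

22.4%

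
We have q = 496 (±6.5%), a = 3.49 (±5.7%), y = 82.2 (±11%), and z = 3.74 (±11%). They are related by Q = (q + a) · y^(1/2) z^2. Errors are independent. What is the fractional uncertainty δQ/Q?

0.236

Let u = q + a = 499. δu = √(δq² + δa²) = √(1040 + 0.0396) = 32.2, so δu/u = 0.0645.
Q is then a monomial in u, y, z:
δQ/Q = √((δu/u)² + (½·δy/y)² + (2·δz/z)²) = √(0.00417 + 0.00302 + 0.0484) = 0.236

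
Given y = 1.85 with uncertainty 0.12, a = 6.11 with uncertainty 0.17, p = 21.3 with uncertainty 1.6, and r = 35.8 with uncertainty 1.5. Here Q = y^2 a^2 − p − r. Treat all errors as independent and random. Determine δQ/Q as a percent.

Let w = y^2·a^2 = 128. δw/w = √((2·δy/y)² + (2·δa/a)²) = √(0.0168 + 0.00310) = 0.141, so δw = 18.0.
Q = w − p − r: δQ = √(δw² + δp² + δr²) = √(325 + 2.56 + 2.25) = 18.2
Q = 70.7, so δQ/Q = 18.2/70.7 = 0.257.

25.7%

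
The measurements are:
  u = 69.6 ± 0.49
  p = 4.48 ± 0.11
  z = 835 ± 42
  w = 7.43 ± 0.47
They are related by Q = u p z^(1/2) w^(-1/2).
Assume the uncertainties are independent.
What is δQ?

Each factor contributes (exponent × relative error)² to (δQ/Q)²:
  (1·δu/u)² = (1×0.00704)² = 4.96e-05;  (1·δp/p)² = (1×0.0246)² = 0.000603;  (½·δz/z)² = (0.5×0.0503)² = 0.000633;  (−½·δw/w)² = (-0.5×0.0633)² = 0.00100
δQ/Q = √(0.00229) = 0.0478
Q = 3310, so δQ = 0.0478 × 3310 = 158.

158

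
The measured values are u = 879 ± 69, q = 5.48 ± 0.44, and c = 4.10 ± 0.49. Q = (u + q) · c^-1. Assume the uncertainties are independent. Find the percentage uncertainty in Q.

Let w = u + q = 884. δw = √(δu² + δq²) = √(4760 + 0.194) = 69.0, so δw/w = 0.0780.
Q is then a monomial in w, c:
δQ/Q = √((δw/w)² + (-1·δc/c)²) = √(0.00609 + 0.0143) = 0.143

14.3%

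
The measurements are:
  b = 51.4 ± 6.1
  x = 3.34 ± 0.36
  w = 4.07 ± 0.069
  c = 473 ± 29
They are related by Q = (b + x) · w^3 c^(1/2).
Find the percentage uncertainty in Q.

12.6%

Let u = b + x = 54.7. δu = √(δb² + δx²) = √(37.2 + 0.130) = 6.11, so δu/u = 0.112.
Q is then a monomial in u, w, c:
δQ/Q = √((δu/u)² + (3·δw/w)² + (½·δc/c)²) = √(0.0125 + 0.00259 + 0.000940) = 0.126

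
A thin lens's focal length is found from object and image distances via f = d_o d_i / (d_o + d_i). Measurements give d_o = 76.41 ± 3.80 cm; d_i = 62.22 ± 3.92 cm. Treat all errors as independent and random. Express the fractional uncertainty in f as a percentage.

∂f/∂d_o = (d_i/(d_o+d_i))² = 0.201;  ∂f/∂d_i = (d_o/(d_o+d_i))² = 0.304
δf = √((∂f/∂d_o · δd_o)² + (∂f/∂d_i · δd_i)²) = √(0.586 + 1.42) = 1.42 cm
f = 34.29 cm, so δf/f = 1.42/34.29 = 0.0413.

4.13%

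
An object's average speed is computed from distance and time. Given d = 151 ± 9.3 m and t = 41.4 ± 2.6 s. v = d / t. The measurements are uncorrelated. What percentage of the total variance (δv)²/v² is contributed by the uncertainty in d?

(δv/v)² = (1·δd/d)² + (-1·δt/t)²
  d term: (1×0.0616)² = 0.00379
  t term: (-1×0.0628)² = 0.00394
Total = 0.00774. Share from d = 0.00379/0.00774 = 0.490.

49.0%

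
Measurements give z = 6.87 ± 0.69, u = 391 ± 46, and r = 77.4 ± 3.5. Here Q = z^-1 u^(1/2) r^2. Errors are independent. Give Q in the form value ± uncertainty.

17200 ± 2540

Since Q is a product/quotient, work with relative uncertainties:
  (-1·δz/z)² = (-1×0.100)² = 0.0101;  (½·δu/u)² = (0.5×0.118)² = 0.00346;  (2·δr/r)² = (2×0.0452)² = 0.00818
δQ/Q = √(0.0217) = 0.147
Q = 17200, so δQ = 0.147 × 17200 = 2540.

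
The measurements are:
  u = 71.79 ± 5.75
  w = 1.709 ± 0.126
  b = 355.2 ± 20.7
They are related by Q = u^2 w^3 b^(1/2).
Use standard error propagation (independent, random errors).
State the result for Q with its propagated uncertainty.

(4.848 ± 1.33) × 10^5

Each factor contributes (exponent × relative error)² to (δQ/Q)²:
  (2·δu/u)² = (2×0.0801)² = 0.0257;  (3·δw/w)² = (3×0.0737)² = 0.0489;  (½·δb/b)² = (0.5×0.0583)² = 0.000849
δQ/Q = √(0.0754) = 0.275
Q = 484800, so δQ = 0.275 × 484800 = 1.33e+05.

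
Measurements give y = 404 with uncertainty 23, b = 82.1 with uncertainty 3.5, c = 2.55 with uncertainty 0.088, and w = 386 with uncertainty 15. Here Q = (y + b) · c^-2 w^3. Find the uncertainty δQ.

Let u = y + b = 486. δu = √(δy² + δb²) = √(529 + 12.2) = 23.3, so δu/u = 0.0479.
Q is then a monomial in u, c, w:
δQ/Q = √((δu/u)² + (-2·δc/c)² + (3·δw/w)²) = √(0.00229 + 0.00476 + 0.0136) = 0.144
Q = 4.3e+09, so δQ = 0.144 × 4.3e+09 = 6.18e+08.

6.18e+08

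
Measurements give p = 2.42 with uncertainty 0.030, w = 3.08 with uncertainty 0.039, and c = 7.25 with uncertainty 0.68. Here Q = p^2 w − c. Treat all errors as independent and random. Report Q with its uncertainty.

10.8 ± 0.845

Let h = p^2·w = 18.0. δh/h = √((2·δp/p)² + (1·δw/w)²) = √(0.000615 + 0.000160) = 0.0278, so δh = 0.502.
Q = h − c: δQ = √(δh² + δc²) = √(0.252 + 0.462) = 0.845
Q = 10.8.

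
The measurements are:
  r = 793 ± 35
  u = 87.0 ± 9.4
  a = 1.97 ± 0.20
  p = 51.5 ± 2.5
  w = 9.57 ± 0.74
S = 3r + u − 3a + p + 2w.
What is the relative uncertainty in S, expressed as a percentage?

For a sum/difference, combine absolute errors in quadrature:
  (3·δr)² = 11000;  (δu)² = 88.4;  (3·δa)² = 0.360;  (δp)² = 6.25;  (2·δw)² = 2.19
δS = √(11100) = 105
S = 2530, so δS/S = 105/2530 = 0.0417.

4.17%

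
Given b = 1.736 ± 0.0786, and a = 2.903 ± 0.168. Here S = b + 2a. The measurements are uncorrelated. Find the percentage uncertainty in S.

Each term contributes (cᵢ δxᵢ)² to (δS)²:
  (δb)² = 0.00618;  (2·δa)² = 0.113
δS = √(0.119) = 0.345
S = 7.542, so δS/S = 0.345/7.542 = 0.0458.

4.58%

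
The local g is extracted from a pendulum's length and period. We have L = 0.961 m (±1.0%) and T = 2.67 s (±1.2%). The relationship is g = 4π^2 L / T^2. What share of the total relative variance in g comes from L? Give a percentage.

(δg/g)² = (1·δL/L)² + (-2·δT/T)²
  L term: (1×0.0100)² = 0.000100
  T term: (-2×0.0120)² = 0.000576
Total = 0.000676. Share from L = 0.000100/0.000676 = 0.148.

14.8%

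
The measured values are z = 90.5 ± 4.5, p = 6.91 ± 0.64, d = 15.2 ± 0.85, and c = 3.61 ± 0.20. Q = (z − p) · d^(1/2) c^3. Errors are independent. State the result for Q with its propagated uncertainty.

Let u = z − p = 83.6. δu = √(δz² + δp²) = √(20.2 + 0.410) = 4.55, so δu/u = 0.0544.
Q is then a monomial in u, d, c:
δQ/Q = √((δu/u)² + (½·δd/d)² + (3·δc/c)²) = √(0.00296 + 0.000782 + 0.0276) = 0.177
Q = 15300, so δQ = 0.177 × 15300 = 2720.

15300 ± 2720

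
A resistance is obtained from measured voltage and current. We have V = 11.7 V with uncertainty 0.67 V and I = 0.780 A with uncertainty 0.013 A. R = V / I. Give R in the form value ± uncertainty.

For a monomial R ∝ V, I^-1, fractional errors add in quadrature:
  (1·δV/V)² = (1×0.0573)² = 0.00328;  (-1·δI/I)² = (-1×0.0167)² = 0.000278
δR/R = √(0.00356) = 0.0596
R = 15.0 Ω, so δR = 0.0596 × 15.0 = 0.895 Ω.

15.0 ± 0.895 Ω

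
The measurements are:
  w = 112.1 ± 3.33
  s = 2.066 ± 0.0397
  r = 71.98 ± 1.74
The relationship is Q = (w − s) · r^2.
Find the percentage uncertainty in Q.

5.70%

Let u = w − s = 110.0. δu = √(δw² + δs²) = √(11.1 + 0.00158) = 3.33, so δu/u = 0.0303.
Q is then a monomial in u, r:
δQ/Q = √((δu/u)² + (2·δr/r)²) = √(0.000916 + 0.00234) = 0.0570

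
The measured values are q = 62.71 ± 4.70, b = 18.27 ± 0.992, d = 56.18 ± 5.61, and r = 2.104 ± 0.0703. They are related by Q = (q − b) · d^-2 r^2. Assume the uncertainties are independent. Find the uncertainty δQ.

Let u = q − b = 44.44. δu = √(δq² + δb²) = √(22.1 + 0.984) = 4.80, so δu/u = 0.108.
Q is then a monomial in u, d, r:
δQ/Q = √((δu/u)² + (-2·δd/d)² + (2·δr/r)²) = √(0.0117 + 0.0399 + 0.00447) = 0.237
Q = 0.06233, so δQ = 0.237 × 0.06233 = 0.0148.

0.0148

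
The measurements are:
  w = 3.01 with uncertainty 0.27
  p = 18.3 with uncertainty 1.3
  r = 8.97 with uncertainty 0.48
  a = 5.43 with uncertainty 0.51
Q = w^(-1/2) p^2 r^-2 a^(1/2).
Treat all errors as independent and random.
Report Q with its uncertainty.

5.59 ± 1.06

For a monomial Q ∝ w^(-1/2), p^2, r^-2, a^(1/2), fractional errors add in quadrature:
  (−½·δw/w)² = (-0.5×0.0897)² = 0.00201;  (2·δp/p)² = (2×0.0710)² = 0.0202;  (-2·δr/r)² = (-2×0.0535)² = 0.0115;  (½·δa/a)² = (0.5×0.0939)² = 0.00221
δQ/Q = √(0.0359) = 0.189
Q = 5.59, so δQ = 0.189 × 5.59 = 1.06.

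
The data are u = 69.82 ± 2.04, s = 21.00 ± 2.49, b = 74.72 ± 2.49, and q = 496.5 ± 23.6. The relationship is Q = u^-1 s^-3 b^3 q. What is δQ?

120

For a monomial Q ∝ u^-1, s^-3, b^3, q, fractional errors add in quadrature:
  (-1·δu/u)² = (-1×0.0292)² = 0.000854;  (-3·δs/s)² = (-3×0.119)² = 0.127;  (3·δb/b)² = (3×0.0333)² = 0.00999;  (1·δq/q)² = (1×0.0475)² = 0.00226
δQ/Q = √(0.140) = 0.374
Q = 320.3, so δQ = 0.374 × 320.3 = 120.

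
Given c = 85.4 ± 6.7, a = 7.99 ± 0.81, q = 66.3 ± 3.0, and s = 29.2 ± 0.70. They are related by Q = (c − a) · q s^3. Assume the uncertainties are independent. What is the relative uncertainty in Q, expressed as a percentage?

Let u = c − a = 77.4. δu = √(δc² + δa²) = √(44.9 + 0.656) = 6.75, so δu/u = 0.0872.
Q is then a monomial in u, q, s:
δQ/Q = √((δu/u)² + (1·δq/q)² + (3·δs/s)²) = √(0.00760 + 0.00205 + 0.00517) = 0.122

12.2%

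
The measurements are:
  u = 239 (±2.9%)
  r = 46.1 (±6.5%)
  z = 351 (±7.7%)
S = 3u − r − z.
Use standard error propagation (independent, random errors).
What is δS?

Sums and differences: (δS)² = Σ (cᵢ δxᵢ)².
  (3·δu)² = 432;  (δr)² = 8.98;  (δz)² = 730
δS = √(1170) = 34.2

34.2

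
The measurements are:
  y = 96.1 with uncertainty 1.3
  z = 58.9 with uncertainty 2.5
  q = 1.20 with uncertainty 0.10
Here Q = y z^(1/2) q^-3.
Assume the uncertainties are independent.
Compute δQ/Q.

0.251

Since Q is a product/quotient, work with relative uncertainties:
  (1·δy/y)² = (1×0.0135)² = 0.000183;  (½·δz/z)² = (0.5×0.0424)² = 0.000450;  (-3·δq/q)² = (-3×0.0833)² = 0.0625
δQ/Q = √(0.0631) = 0.251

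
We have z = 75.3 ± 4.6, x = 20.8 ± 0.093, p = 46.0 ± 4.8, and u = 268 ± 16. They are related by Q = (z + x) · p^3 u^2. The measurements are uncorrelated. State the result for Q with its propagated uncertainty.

(6.72 ± 2.27) × 10^11

Let w = z + x = 96.1. δw = √(δz² + δx²) = √(21.2 + 0.00865) = 4.60, so δw/w = 0.0479.
Q is then a monomial in w, p, u:
δQ/Q = √((δw/w)² + (3·δp/p)² + (2·δu/u)²) = √(0.00229 + 0.0980 + 0.0143) = 0.338
Q = 6.72e+11, so δQ = 0.338 × 6.72e+11 = 2.27e+11.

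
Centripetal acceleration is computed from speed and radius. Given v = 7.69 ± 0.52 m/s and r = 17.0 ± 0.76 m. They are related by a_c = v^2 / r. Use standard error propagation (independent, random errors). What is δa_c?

a_c is a product of powers, so relative uncertainties combine in quadrature:
  (2·δv/v)² = (2×0.0676)² = 0.0183;  (-1·δr/r)² = (-1×0.0447)² = 0.00200
δa_c/a_c = √(0.0203) = 0.142
a_c = 3.48 m/s^2, so δa_c = 0.142 × 3.48 = 0.495 m/s^2.

0.495 m/s^2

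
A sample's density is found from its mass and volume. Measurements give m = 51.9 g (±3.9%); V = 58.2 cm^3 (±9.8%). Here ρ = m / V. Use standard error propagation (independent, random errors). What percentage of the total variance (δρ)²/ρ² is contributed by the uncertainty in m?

(δρ/ρ)² = (1·δm/m)² + (-1·δV/V)²
  m term: (1×0.0390)² = 0.00152
  V term: (-1×0.0980)² = 0.00960
Total = 0.0111. Share from m = 0.00152/0.0111 = 0.137.

13.7%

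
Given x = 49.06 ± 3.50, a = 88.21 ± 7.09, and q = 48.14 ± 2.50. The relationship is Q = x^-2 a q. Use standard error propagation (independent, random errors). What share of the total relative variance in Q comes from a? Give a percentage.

21.9%

(δQ/Q)² = (-2·δx/x)² + (1·δa/a)² + (1·δq/q)²
  x term: (-2×0.0713)² = 0.0204
  a term: (1×0.0804)² = 0.00646
  q term: (1×0.0519)² = 0.00270
Total = 0.0295. Share from a = 0.00646/0.0295 = 0.219.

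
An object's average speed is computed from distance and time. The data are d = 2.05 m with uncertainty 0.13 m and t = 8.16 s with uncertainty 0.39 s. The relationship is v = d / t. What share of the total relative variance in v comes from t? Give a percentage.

36.2%

(δv/v)² = (1·δd/d)² + (-1·δt/t)²
  d term: (1×0.0634)² = 0.00402
  t term: (-1×0.0478)² = 0.00228
Total = 0.00631. Share from t = 0.00228/0.00631 = 0.362.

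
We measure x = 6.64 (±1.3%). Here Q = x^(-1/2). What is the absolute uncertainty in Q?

0.00252

Q ∝ x^(-1/2), so δQ/Q = |−½| · δx/x = 0.5 × 0.0130 = 0.00650.
Q = 0.388, so δQ = 0.00650 × 0.388 = 0.00252.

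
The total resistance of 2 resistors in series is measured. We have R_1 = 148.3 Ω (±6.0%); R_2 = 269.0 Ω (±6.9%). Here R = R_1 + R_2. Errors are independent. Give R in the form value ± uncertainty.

417.3 ± 20.6 Ω

Each term contributes (cᵢ δxᵢ)² to (δR)²:
  (δR_1)² = 79.2;  (δR_2)² = 345
δR = √(424) = 20.6 Ω
R = 417.3 Ω.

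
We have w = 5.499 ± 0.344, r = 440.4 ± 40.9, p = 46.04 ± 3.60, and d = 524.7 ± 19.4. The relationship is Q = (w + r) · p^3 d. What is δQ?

Let u = w + r = 445.9. δu = √(δw² + δr²) = √(0.118 + 1670) = 40.9, so δu/u = 0.0917.
Q is then a monomial in u, p, d:
δQ/Q = √((δu/u)² + (3·δp/p)² + (1·δd/d)²) = √(0.00841 + 0.0550 + 0.00137) = 0.255
Q = 2.283e+10, so δQ = 0.255 × 2.283e+10 = 5.81e+09.

5.81e+09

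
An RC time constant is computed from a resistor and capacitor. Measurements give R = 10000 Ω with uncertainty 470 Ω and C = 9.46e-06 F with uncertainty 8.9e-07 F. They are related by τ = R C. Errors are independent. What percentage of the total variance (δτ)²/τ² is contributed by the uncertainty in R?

20.0%

(δτ/τ)² = (1·δR/R)² + (1·δC/C)²
  R term: (1×0.0470)² = 0.00221
  C term: (1×0.0941)² = 0.00885
Total = 0.0111. Share from R = 0.00221/0.0111 = 0.200.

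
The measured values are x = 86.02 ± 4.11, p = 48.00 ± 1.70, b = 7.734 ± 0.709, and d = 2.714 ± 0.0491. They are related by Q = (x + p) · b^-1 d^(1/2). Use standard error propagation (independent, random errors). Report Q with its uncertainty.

Let u = x + p = 134.0. δu = √(δx² + δp²) = √(16.9 + 2.89) = 4.45, so δu/u = 0.0332.
Q is then a monomial in u, b, d:
δQ/Q = √((δu/u)² + (-1·δb/b)² + (½·δd/d)²) = √(0.00110 + 0.00840 + 8.18e-05) = 0.0979
Q = 28.55, so δQ = 0.0979 × 28.55 = 2.80.

28.55 ± 2.80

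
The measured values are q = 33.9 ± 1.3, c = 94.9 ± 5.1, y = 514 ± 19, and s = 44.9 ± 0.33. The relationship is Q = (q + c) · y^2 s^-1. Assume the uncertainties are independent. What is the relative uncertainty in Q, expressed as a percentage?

8.48%

Let u = q + c = 129. δu = √(δq² + δc²) = √(1.69 + 26.0) = 5.26, so δu/u = 0.0409.
Q is then a monomial in u, y, s:
δQ/Q = √((δu/u)² + (2·δy/y)² + (-1·δs/s)²) = √(0.00167 + 0.00547 + 5.4e-05) = 0.0848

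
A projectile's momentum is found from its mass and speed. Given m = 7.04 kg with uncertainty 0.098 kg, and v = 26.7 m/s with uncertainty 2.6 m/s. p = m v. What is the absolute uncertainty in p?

Relative error in a monomial: (δp/p)² = Σ (nᵢ · δxᵢ/xᵢ)².
  (1·δm/m)² = (1×0.0139)² = 0.000194;  (1·δv/v)² = (1×0.0974)² = 0.00948
δp/p = √(0.00968) = 0.0984
p = 188 kg·m/s, so δp = 0.0984 × 188 = 18.5 kg·m/s.

18.5 kg·m/s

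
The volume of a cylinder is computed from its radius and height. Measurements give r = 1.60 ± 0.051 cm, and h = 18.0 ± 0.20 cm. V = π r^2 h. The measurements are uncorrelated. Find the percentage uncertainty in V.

6.47%

Since V is a product/quotient, work with relative uncertainties:
  (2·δr/r)² = (2×0.0319)² = 0.00406;  (1·δh/h)² = (1×0.0111)² = 0.000123
δV/V = √(0.00419) = 0.0647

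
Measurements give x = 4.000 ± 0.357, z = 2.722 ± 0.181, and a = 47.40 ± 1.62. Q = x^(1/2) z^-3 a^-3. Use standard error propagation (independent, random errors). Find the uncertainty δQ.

For a monomial Q ∝ x^(1/2), z^-3, a^-3, fractional errors add in quadrature:
  (½·δx/x)² = (0.5×0.0892)² = 0.00199;  (-3·δz/z)² = (-3×0.0665)² = 0.0398;  (-3·δa/a)² = (-3×0.0342)² = 0.0105
δQ/Q = √(0.0523) = 0.229
Q = 9.312e-07, so δQ = 0.229 × 9.312e-07 = 2.13e-07.

2.13e-07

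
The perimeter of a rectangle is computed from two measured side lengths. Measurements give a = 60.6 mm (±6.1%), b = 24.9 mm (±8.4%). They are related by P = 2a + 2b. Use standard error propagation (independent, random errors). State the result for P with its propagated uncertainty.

171 ± 8.49 mm

For a sum/difference, combine absolute errors in quadrature:
  (2·δa)² = 54.7;  (2·δb)² = 17.5
δP = √(72.2) = 8.49 mm
P = 171 mm.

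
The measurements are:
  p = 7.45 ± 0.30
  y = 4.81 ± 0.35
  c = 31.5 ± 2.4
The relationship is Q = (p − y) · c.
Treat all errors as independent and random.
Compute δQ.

15.8

Let u = p − y = 2.64. δu = √(δp² + δy²) = √(0.0900 + 0.122) = 0.461, so δu/u = 0.175.
Q is then a monomial in u, c:
δQ/Q = √((δu/u)² + (1·δc/c)²) = √(0.0305 + 0.00580) = 0.191
Q = 83.2, so δQ = 0.191 × 83.2 = 15.8.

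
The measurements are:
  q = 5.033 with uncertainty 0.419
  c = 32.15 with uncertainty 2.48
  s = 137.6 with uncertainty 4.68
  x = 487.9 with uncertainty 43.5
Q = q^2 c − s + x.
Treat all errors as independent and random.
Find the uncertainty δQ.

156

Let p = q^2·c = 814.4. δp/p = √((2·δq/q)² + (1·δc/c)²) = √(0.0277 + 0.00595) = 0.184, so δp = 149.
Q = p − s + x: δQ = √(δp² + δs² + δx²) = √(22300 + 21.9 + 1890) = 156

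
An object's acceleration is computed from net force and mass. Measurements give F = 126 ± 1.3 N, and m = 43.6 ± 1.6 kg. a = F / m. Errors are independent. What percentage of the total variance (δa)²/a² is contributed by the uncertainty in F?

7.33%

(δa/a)² = (1·δF/F)² + (-1·δm/m)²
  F term: (1×0.0103)² = 0.000106
  m term: (-1×0.0367)² = 0.00135
Total = 0.00145. Share from F = 0.000106/0.00145 = 0.0733.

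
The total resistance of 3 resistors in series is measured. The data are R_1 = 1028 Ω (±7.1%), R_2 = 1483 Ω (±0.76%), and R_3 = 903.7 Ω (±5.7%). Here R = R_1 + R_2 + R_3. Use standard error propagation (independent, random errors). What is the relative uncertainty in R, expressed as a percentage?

Each term contributes (cᵢ δxᵢ)² to (δR)²:
  (δR_1)² = 5330;  (δR_2)² = 127;  (δR_3)² = 2650
δR = √(8110) = 90.0 Ω
R = 3415 Ω, so δR/R = 90.0/3415 = 0.0264.

2.64%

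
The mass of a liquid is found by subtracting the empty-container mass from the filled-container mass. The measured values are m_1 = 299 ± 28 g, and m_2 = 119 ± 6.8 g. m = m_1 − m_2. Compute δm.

Absolute uncertainties add in quadrature for a linear combination:
  (δm_1)² = 784;  (δm_2)² = 46.2
δm = √(830) = 28.8 g

28.8 g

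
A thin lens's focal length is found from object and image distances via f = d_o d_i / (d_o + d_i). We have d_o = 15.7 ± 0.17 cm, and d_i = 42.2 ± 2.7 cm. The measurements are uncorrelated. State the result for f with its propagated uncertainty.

∂f/∂d_o = (d_i/(d_o+d_i))² = 0.531;  ∂f/∂d_i = (d_o/(d_o+d_i))² = 0.0735
δf = √((∂f/∂d_o · δd_o)² + (∂f/∂d_i · δd_i)²) = √(0.00816 + 0.0394) = 0.218 cm
f = 11.4 cm.

11.4 ± 0.218 cm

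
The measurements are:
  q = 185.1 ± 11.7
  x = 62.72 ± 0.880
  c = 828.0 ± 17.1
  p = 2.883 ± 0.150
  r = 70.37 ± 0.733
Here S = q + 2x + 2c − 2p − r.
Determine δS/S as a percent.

For a sum/difference, combine absolute errors in quadrature:
  (δq)² = 137;  (2·δx)² = 3.10;  (2·δc)² = 1170;  (2·δp)² = 0.0900;  (δr)² = 0.537
δS = √(1310) = 36.2
S = 1890, so δS/S = 36.2/1890 = 0.0191.

1.91%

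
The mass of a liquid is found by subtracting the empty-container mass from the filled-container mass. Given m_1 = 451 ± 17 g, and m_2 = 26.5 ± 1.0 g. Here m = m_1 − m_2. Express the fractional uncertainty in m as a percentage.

Each term contributes (cᵢ δxᵢ)² to (δm)²:
  (δm_1)² = 289;  (δm_2)² = 1.00
δm = √(290) = 17.0 g
m = 424 g, so δm/m = 17.0/424 = 0.0401.

4.01%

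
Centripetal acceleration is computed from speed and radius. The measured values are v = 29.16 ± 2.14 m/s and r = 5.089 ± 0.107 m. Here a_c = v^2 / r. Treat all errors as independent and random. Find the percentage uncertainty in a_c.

14.8%

Each factor contributes (exponent × relative error)² to (δa_c/a_c)²:
  (2·δv/v)² = (2×0.0734)² = 0.0215;  (-1·δr/r)² = (-1×0.0210)² = 0.000442
δa_c/a_c = √(0.0220) = 0.148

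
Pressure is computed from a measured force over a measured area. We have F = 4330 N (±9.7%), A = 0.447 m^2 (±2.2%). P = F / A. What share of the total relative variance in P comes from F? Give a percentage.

(δP/P)² = (1·δF/F)² + (-1·δA/A)²
  F term: (1×0.0970)² = 0.00941
  A term: (-1×0.0220)² = 0.000484
Total = 0.00989. Share from F = 0.00941/0.00989 = 0.951.

95.1%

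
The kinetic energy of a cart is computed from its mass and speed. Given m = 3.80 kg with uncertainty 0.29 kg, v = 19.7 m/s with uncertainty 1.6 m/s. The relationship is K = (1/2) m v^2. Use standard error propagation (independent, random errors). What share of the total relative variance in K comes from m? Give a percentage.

18.1%

(δK/K)² = (1·δm/m)² + (2·δv/v)²
  m term: (1×0.0763)² = 0.00582
  v term: (2×0.0812)² = 0.0264
Total = 0.0322. Share from m = 0.00582/0.0322 = 0.181.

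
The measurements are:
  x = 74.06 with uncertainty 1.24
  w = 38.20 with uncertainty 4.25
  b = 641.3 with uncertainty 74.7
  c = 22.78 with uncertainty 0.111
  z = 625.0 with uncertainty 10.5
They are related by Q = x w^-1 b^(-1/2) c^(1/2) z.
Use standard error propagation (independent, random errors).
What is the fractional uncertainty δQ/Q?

Relative error in a monomial: (δQ/Q)² = Σ (nᵢ · δxᵢ/xᵢ)².
  (1·δx/x)² = (1×0.0167)² = 0.000280;  (-1·δw/w)² = (-1×0.111)² = 0.0124;  (−½·δb/b)² = (-0.5×0.116)² = 0.00339;  (½·δc/c)² = (0.5×0.00487)² = 5.94e-06;  (1·δz/z)² = (1×0.0168)² = 0.000282
δQ/Q = √(0.0163) = 0.128

0.128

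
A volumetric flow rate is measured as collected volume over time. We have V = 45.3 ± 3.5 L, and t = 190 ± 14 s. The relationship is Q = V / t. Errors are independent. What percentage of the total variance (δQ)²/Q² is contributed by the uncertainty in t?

47.6%

(δQ/Q)² = (1·δV/V)² + (-1·δt/t)²
  V term: (1×0.0773)² = 0.00597
  t term: (-1×0.0737)² = 0.00543
Total = 0.0114. Share from t = 0.00543/0.0114 = 0.476.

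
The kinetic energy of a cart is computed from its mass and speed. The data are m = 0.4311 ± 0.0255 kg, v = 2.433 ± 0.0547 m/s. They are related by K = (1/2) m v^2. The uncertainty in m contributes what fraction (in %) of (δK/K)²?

(δK/K)² = (1·δm/m)² + (2·δv/v)²
  m term: (1×0.0592)² = 0.00350
  v term: (2×0.0225)² = 0.00202
Total = 0.00552. Share from m = 0.00350/0.00552 = 0.634.

63.4%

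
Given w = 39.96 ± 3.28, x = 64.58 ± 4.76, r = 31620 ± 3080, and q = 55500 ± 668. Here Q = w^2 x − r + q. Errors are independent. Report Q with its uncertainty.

Let p = w^2·x = 103100. δp/p = √((2·δw/w)² + (1·δx/x)²) = √(0.0269 + 0.00543) = 0.180, so δp = 18600.
Q = p − r + q: δQ = √(δp² + δr² + δq²) = √(3.44e+08 + 9.49e+06 + 4.46e+05) = 18800
Q = 127000.

127000 ± 18800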